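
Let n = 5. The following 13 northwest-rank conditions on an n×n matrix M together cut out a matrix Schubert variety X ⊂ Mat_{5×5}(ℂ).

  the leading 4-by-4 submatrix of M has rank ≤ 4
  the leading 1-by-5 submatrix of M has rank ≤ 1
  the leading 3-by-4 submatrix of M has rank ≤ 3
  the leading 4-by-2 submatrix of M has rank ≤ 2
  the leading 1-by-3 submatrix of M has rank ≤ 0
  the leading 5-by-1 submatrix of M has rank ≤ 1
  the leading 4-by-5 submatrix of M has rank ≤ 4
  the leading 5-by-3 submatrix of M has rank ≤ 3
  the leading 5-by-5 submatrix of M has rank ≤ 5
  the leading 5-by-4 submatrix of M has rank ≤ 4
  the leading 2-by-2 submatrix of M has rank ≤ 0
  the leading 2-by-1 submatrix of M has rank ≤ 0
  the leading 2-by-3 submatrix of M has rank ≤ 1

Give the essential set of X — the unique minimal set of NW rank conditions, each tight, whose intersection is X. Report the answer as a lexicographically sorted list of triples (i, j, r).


Rank table r_w(5×5) implied by the 13 constraints:

  i=1: 0  0  0  1  1
  i=2: 0  0  1  2  2
  i=3: 1  1  2  3  3
  i=4: 1  2  3  4  4
  i=5: 1  2  3  4  5

the unique w with this rank table is (4, 3, 1, 2, 5).

Rothe diagram D(w) (5 cells), 2 SE-corners (essential conditions):

[(1, 3, 0), (2, 2, 0)]


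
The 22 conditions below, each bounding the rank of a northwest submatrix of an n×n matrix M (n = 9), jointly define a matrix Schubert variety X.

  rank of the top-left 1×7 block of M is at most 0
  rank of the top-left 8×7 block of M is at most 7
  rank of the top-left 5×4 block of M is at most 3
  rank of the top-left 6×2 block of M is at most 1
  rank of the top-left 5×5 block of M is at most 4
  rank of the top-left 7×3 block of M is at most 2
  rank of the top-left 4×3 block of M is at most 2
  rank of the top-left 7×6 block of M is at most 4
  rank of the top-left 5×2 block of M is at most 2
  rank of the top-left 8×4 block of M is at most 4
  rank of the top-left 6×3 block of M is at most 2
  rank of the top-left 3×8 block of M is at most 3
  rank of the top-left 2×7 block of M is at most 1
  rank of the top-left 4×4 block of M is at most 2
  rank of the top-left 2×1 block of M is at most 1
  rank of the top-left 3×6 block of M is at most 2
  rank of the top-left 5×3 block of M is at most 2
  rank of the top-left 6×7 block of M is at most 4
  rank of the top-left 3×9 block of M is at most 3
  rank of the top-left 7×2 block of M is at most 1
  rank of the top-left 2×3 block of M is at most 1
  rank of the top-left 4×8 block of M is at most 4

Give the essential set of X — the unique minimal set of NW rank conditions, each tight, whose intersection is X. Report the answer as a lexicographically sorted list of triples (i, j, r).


Reconstructing r_w from the 22 given conditions:

  i=1: 0, 0, 0, 0, 0, 0, 0, 1, 1
  i=2: 1, 1, 1, 1, 1, 1, 1, 2, 2
  i=3: 1, 1, 2, 2, 2, 2, 2, 3, 3
  i=4: 1, 1, 2, 2, 3, 3, 3, 4, 4
  i=5: 1, 1, 2, 3, 4, 4, 4, 5, 5
  i=6: 1, 1, 2, 3, 4, 4, 4, 5, 6
  i=7: 1, 1, 2, 3, 4, 4, 5, 6, 7
  i=8: 1, 2, 3, 4, 5, 5, 6, 7, 8
  i=9: 1, 2, 3, 4, 5, 6, 7, 8, 9

second differences of R give the permutation w = (8, 1, 3, 5, 4, 9, 7, 2, 6).

Fulton essential set (5 of the 16 Rothe cells):

[(1, 7, 0), (4, 4, 2), (6, 7, 4), (7, 2, 1), (7, 6, 4)]


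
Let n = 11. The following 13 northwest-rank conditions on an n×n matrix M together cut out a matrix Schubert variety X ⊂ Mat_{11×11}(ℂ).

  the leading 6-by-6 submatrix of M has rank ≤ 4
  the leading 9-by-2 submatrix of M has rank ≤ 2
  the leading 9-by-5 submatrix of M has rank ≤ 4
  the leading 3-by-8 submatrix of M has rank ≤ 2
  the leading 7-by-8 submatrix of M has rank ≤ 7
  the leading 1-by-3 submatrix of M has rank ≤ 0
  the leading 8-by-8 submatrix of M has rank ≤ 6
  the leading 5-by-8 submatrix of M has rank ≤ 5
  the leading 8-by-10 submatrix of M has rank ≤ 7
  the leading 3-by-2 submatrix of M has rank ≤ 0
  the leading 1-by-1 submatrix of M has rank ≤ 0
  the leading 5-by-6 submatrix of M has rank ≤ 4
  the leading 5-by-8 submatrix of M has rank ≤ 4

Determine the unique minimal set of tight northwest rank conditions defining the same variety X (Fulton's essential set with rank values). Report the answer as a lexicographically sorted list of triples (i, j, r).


Computing R[i][j] = min implied NW-rank bound (n=11, 13 conditions):

  row 1: 0 | 0 | 0 | 1 | 1 | 1 | 1 | 1 | 1 | 1 | 1
  row 2: 0 | 0 | 1 | 2 | 2 | 2 | 2 | 2 | 2 | 2 | 2
  row 3: 0 | 0 | 1 | 2 | 2 | 2 | 2 | 2 | 3 | 3 | 3
  row 4: 1 | 1 | 2 | 3 | 3 | 3 | 3 | 3 | 4 | 4 | 4
  row 5: 1 | 2 | 3 | 4 | 4 | 4 | 4 | 4 | 5 | 5 | 5
  row 6: 1 | 2 | 3 | 4 | 4 | 4 | 5 | 5 | 6 | 6 | 6
  row 7: 1 | 2 | 3 | 4 | 4 | 5 | 6 | 6 | 7 | 7 | 7
  row 8: 1 | 2 | 3 | 4 | 4 | 5 | 6 | 6 | 7 | 7 | 8
  row 9: 1 | 2 | 3 | 4 | 4 | 5 | 6 | 7 | 8 | 8 | 9
  row 10: 1 | 2 | 3 | 4 | 5 | 6 | 7 | 8 | 9 | 9 | 10
  row 11: 1 | 2 | 3 | 4 | 5 | 6 | 7 | 8 | 9 | 10 | 11

so w = (4, 3, 9, 1, 2, 7, 6, 11, 8, 5, 10).

|D(w)|=18, |Ess(w)|=7:

[(1, 3, 0), (3, 2, 0), (3, 8, 2), (6, 6, 4), (8, 8, 6), (8, 10, 7), (9, 5, 4)]


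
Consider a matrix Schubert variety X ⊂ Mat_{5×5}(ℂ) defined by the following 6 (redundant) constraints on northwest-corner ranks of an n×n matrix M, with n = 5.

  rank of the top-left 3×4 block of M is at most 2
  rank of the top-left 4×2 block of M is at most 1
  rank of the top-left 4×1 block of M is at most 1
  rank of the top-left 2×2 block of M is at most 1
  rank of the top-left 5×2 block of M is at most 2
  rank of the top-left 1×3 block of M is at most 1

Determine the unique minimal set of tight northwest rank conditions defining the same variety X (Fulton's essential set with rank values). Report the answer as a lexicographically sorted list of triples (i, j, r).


Reconstructing r_w from the 6 given conditions:

  R[1]: 1 | 1 | 1 | 1 | 1
  R[2]: 1 | 1 | 2 | 2 | 2
  R[3]: 1 | 1 | 2 | 2 | 3
  R[4]: 1 | 1 | 2 | 3 | 4
  R[5]: 1 | 2 | 3 | 4 | 5

hence w(1..5) = (1, 3, 5, 4, 2).

D(w) has 4 cells with 2 SE-corners; essential set:

[(3, 4, 2), (4, 2, 1)]


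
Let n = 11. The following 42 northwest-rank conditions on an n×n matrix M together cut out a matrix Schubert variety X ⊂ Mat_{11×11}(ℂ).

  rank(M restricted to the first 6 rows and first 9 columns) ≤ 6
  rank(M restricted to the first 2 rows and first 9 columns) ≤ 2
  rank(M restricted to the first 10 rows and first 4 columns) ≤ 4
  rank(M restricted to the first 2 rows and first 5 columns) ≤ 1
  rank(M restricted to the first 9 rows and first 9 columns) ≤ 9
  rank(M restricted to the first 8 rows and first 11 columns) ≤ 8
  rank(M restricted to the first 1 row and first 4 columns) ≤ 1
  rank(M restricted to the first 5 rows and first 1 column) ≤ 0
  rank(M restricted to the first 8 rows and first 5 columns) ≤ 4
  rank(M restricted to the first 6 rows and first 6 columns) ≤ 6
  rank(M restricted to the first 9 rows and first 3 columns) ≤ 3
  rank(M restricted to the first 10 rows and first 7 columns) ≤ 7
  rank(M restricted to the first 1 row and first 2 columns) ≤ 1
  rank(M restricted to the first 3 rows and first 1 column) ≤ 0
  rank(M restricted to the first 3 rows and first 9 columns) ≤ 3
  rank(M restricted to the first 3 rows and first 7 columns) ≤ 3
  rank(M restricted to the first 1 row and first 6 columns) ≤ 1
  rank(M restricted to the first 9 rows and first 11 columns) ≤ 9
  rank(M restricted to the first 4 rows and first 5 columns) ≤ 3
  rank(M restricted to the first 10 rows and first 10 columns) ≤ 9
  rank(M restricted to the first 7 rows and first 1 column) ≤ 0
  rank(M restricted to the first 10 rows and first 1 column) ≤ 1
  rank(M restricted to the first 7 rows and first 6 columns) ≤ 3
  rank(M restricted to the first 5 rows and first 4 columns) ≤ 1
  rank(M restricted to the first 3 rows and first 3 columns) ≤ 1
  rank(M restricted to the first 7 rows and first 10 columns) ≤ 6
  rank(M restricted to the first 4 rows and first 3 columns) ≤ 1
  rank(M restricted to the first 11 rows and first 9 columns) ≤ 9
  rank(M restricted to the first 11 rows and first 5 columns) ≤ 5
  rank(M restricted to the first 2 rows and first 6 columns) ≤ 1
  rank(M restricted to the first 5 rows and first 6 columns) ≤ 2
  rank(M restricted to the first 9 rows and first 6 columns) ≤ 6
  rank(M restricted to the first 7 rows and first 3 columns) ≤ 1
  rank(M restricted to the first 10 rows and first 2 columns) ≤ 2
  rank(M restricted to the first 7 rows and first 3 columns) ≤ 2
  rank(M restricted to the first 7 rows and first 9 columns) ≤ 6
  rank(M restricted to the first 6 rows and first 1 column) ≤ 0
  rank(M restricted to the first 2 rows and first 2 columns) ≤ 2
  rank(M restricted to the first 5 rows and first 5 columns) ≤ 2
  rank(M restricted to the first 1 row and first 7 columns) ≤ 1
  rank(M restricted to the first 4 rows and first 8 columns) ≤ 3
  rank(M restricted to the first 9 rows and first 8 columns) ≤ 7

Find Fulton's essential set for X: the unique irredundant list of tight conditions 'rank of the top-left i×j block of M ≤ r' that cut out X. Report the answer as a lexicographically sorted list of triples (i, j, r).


Recovering R(i,j) via the rank-extension bound from the 42 conditions:

  row 1: 0  1  1  1  1  1  1  1  1  1  1
  row 2: 0  1  1  1  1  1  2  2  2  2  2
  row 3: 0  1  1  1  2  2  3  3  3  3  3
  row 4: 0  1  1  1  2  2  3  3  4  4  4
  row 5: 0  1  1  1  2  2  3  4  5  5  5
  row 6: 0  1  1  2  3  3  4  5  6  6  6
  row 7: 0  1  1  2  3  3  4  5  6  6  7
  row 8: 1  2  2  3  4  4  5  6  7  7  8
  row 9: 1  2  3  4  5  5  6  7  8  8  9
  row 10: 1  2  3  4  5  6  7  8  9  9  10
  row 11: 1  2  3  4  5  6  7  8  9  10  11

giving w = (2, 7, 5, 9, 8, 4, 11, 1, 3, 6, 10) via Δ²R.

Rothe diagram D(w) (24 cells), 8 SE-corners (essential conditions):

[(2, 6, 1), (4, 8, 3), (5, 4, 1), (5, 6, 2), (7, 1, 0), (7, 3, 1), (7, 6, 3), (7, 10, 6)]


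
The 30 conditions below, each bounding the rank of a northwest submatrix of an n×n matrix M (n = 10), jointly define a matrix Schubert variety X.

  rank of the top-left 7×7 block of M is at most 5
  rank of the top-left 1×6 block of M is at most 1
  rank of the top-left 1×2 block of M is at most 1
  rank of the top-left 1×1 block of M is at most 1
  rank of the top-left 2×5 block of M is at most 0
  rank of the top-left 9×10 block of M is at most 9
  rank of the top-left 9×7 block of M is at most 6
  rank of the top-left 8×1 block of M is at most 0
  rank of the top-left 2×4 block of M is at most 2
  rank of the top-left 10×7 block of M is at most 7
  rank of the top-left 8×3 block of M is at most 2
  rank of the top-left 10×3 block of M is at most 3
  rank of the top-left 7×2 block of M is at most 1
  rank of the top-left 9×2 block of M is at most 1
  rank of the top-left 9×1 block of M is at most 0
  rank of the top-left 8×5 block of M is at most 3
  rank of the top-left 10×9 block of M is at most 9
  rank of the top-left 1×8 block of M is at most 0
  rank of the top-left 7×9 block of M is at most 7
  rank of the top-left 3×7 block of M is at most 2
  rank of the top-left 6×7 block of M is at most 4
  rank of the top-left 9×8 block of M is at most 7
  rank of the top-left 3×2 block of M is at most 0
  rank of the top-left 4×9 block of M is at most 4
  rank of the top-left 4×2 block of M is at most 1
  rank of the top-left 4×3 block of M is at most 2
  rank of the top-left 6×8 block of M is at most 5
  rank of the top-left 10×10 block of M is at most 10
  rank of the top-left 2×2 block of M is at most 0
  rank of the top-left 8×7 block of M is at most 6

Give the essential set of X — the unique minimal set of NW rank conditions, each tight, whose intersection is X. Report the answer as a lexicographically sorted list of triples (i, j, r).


Rank table r_w(10×10) implied by the 30 constraints:

  i=1: 0 0 0 0 0 0 0 0 1 1
  i=2: 0 0 0 0 0 1 1 1 2 2
  i=3: 0 0 1 1 1 2 2 2 3 3
  i=4: 0 1 2 2 2 3 3 3 4 4
  i=5: 0 1 2 3 3 4 4 4 5 5
  i=6: 0 1 2 3 3 4 4 5 6 6
  i=7: 0 1 2 3 3 4 5 6 7 7
  i=8: 0 1 2 3 3 4 5 6 7 8
  i=9: 0 1 2 3 4 5 6 7 8 9
  i=10: 1 2 3 4 5 6 7 8 9 10

reading off 1-entries of Δ²R: w = (9, 6, 3, 2, 4, 8, 7, 10, 5, 1).

Fulton essential set (6 of the 25 Rothe cells):

[(1, 8, 0), (2, 5, 0), (3, 2, 0), (6, 7, 4), (8, 5, 3), (9, 1, 0)]


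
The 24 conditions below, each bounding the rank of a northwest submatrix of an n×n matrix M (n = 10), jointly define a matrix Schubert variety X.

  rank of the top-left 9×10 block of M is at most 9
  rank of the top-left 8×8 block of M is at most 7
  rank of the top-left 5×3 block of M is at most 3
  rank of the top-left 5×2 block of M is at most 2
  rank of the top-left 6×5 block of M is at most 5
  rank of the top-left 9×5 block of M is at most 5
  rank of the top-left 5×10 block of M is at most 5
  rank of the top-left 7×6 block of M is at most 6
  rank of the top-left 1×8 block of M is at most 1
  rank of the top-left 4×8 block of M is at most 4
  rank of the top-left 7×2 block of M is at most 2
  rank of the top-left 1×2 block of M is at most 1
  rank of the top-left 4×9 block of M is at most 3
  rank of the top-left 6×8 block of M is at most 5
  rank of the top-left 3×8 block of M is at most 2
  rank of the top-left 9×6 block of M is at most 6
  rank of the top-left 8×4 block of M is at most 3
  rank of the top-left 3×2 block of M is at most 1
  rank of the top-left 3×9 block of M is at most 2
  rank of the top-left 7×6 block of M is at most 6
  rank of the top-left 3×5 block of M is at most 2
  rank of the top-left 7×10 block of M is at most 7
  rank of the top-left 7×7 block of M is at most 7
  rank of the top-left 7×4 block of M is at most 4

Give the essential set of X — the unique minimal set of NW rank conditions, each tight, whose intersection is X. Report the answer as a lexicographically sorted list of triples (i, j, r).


Propagating the 24 rank bounds to every northwest block:

  i=1: 1 1 1 1 1 1 1 1 1 1
  i=2: 1 1 2 2 2 2 2 2 2 2
  i=3: 1 1 2 2 2 2 2 2 2 3
  i=4: 1 2 3 3 3 3 3 3 3 4
  i=5: 1 2 3 3 4 4 4 4 4 5
  i=6: 1 2 3 3 4 5 5 5 5 6
  i=7: 1 2 3 3 4 5 6 6 6 7
  i=8: 1 2 3 3 4 5 6 7 7 8
  i=9: 1 2 3 4 5 6 7 8 8 9
  i=10: 1 2 3 4 5 6 7 8 9 10

second differences of R give the permutation w = (1, 3, 10, 2, 5, 6, 7, 8, 4, 9).

3 SE-corners of the 12-cell Rothe diagram give Ess(w):

[(3, 2, 1), (3, 9, 2), (8, 4, 3)]


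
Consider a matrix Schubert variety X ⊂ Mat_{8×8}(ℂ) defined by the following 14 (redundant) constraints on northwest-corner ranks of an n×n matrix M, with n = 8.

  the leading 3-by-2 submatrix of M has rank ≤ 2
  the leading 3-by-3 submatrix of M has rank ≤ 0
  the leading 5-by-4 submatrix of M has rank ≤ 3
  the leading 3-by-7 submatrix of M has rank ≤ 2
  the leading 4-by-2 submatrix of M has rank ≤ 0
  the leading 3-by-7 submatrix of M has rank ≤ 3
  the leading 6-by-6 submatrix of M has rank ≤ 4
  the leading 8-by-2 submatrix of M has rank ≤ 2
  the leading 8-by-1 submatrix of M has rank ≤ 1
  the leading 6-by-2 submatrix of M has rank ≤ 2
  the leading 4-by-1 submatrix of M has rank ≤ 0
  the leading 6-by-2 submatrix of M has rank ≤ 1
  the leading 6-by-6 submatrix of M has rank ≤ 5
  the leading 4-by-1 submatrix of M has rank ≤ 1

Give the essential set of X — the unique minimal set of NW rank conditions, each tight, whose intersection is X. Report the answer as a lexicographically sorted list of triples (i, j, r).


Reconstructing r_w from the 14 given conditions:

  i=1: 0, 0, 0, 1, 1, 1, 1, 1
  i=2: 0, 0, 0, 1, 2, 2, 2, 2
  i=3: 0, 0, 0, 1, 2, 2, 2, 3
  i=4: 0, 0, 1, 2, 3, 3, 3, 4
  i=5: 1, 1, 2, 3, 4, 4, 4, 5
  i=6: 1, 1, 2, 3, 4, 4, 5, 6
  i=7: 1, 2, 3, 4, 5, 5, 6, 7
  i=8: 1, 2, 3, 4, 5, 6, 7, 8

hence w(1..8) = (4, 5, 8, 3, 1, 7, 2, 6).

Rothe diagram D(w) (15 cells), 5 SE-corners (essential conditions):

[(3, 3, 0), (3, 7, 2), (4, 2, 0), (6, 2, 1), (6, 6, 4)]


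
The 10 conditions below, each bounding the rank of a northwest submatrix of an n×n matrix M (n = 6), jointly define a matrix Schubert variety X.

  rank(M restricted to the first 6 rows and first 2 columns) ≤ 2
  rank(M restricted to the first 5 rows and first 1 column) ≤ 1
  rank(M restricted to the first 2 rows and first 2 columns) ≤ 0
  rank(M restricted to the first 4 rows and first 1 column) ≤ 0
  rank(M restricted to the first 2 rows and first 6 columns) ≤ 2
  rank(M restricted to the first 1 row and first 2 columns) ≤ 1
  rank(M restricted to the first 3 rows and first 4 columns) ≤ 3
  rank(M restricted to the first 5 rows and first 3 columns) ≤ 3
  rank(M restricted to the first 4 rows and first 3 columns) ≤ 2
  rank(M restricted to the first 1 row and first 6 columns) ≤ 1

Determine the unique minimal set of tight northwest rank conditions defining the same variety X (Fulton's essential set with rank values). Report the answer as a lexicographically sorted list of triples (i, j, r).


Propagating the 10 rank bounds to every northwest block:

  R[1]: 0  0  1  1  1  1
  R[2]: 0  0  1  2  2  2
  R[3]: 0  1  2  3  3  3
  R[4]: 0  1  2  3  4  4
  R[5]: 1  2  3  4  5  5
  R[6]: 1  2  3  4  5  6

giving w = (3, 4, 2, 5, 1, 6) via Δ²R.

Rothe diagram D(w) (6 cells), 2 SE-corners (essential conditions):

[(2, 2, 0), (4, 1, 0)]


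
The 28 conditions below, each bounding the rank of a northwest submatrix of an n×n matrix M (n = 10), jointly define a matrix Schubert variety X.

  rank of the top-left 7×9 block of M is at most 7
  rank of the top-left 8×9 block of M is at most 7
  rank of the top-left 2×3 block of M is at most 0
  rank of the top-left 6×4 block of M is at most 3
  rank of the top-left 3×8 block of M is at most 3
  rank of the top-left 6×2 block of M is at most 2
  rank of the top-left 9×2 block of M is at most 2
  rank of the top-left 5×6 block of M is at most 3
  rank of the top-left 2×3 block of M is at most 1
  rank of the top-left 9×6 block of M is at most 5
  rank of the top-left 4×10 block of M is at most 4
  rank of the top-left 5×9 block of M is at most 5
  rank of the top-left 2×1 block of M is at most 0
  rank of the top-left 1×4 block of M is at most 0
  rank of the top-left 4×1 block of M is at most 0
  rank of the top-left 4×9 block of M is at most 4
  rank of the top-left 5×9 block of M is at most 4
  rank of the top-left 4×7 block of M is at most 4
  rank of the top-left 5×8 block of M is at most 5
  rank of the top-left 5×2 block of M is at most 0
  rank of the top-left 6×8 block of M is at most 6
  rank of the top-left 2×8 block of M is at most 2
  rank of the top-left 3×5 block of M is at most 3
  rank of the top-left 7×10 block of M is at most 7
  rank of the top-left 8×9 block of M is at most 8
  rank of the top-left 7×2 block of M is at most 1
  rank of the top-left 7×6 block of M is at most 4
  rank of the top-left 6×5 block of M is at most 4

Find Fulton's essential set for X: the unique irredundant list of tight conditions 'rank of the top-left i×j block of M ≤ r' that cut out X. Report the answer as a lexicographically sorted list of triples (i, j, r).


The tightest implied rank at each (i,j), from the 28 conditions:

  row 1: 0 | 0 | 0 | 0 | 1 | 1 | 1 | 1 | 1 | 1
  row 2: 0 | 0 | 0 | 1 | 2 | 2 | 2 | 2 | 2 | 2
  row 3: 0 | 0 | 1 | 2 | 3 | 3 | 3 | 3 | 3 | 3
  row 4: 0 | 0 | 1 | 2 | 3 | 3 | 4 | 4 | 4 | 4
  row 5: 0 | 0 | 1 | 2 | 3 | 3 | 4 | 4 | 4 | 5
  row 6: 1 | 1 | 2 | 3 | 4 | 4 | 5 | 5 | 5 | 6
  row 7: 1 | 1 | 2 | 3 | 4 | 4 | 5 | 6 | 6 | 7
  row 8: 1 | 2 | 3 | 4 | 5 | 5 | 6 | 7 | 7 | 8
  row 9: 1 | 2 | 3 | 4 | 5 | 5 | 6 | 7 | 8 | 9
  row 10: 1 | 2 | 3 | 4 | 5 | 6 | 7 | 8 | 9 | 10

reading off 1-entries of Δ²R: w = (5, 4, 3, 7, 10, 1, 8, 2, 9, 6).

D(w) has 20 cells with 8 SE-corners; essential set:

[(1, 4, 0), (2, 3, 0), (5, 2, 0), (5, 6, 3), (5, 9, 4), (7, 2, 1), (7, 6, 4), (9, 6, 5)]


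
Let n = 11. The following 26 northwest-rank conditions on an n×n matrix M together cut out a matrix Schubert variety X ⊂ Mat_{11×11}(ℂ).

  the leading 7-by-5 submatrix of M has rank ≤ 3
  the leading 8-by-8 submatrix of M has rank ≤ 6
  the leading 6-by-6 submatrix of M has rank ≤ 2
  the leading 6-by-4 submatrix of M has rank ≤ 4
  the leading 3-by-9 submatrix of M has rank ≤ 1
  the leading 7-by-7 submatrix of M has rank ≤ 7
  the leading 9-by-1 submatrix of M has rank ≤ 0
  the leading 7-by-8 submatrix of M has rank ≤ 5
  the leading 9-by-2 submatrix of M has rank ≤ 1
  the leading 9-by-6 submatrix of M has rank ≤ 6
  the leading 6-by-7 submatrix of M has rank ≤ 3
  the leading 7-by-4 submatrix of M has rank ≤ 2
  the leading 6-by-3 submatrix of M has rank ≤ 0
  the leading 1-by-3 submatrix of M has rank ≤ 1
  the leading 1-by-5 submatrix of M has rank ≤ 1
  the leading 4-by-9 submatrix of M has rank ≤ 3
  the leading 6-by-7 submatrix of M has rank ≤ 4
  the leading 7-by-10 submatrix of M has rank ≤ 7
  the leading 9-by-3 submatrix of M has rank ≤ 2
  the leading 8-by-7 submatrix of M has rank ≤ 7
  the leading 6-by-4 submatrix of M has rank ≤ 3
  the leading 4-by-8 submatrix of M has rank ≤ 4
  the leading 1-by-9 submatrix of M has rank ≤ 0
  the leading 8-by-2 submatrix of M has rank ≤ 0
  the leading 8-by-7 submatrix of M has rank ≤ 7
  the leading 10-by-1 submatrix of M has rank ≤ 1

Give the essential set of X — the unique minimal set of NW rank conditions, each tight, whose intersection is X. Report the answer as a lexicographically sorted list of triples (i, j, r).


Reconstructing r_w from the 26 given conditions:

  row 1: 0 0 0 0 0 0 0 0 0 1 1
  row 2: 0 0 0 1 1 1 1 1 1 2 2
  row 3: 0 0 0 1 1 1 1 1 1 2 3
  row 4: 0 0 0 1 2 2 2 2 2 3 4
  row 5: 0 0 0 1 2 2 3 3 3 4 5
  row 6: 0 0 0 1 2 2 3 4 4 5 6
  row 7: 0 0 1 2 3 3 4 5 5 6 7
  row 8: 0 0 1 2 3 4 5 6 6 7 8
  row 9: 0 1 2 3 4 5 6 7 7 8 9
  row 10: 1 2 3 4 5 6 7 8 8 9 10
  row 11: 1 2 3 4 5 6 7 8 9 10 11

the unique w with this rank table is (10, 4, 11, 5, 7, 8, 3, 6, 2, 1, 9).

ℓ(w)=36; the 6 essential cells (i,j,r):

[(1, 9, 0), (3, 9, 1), (6, 3, 0), (6, 6, 2), (8, 2, 0), (9, 1, 0)]


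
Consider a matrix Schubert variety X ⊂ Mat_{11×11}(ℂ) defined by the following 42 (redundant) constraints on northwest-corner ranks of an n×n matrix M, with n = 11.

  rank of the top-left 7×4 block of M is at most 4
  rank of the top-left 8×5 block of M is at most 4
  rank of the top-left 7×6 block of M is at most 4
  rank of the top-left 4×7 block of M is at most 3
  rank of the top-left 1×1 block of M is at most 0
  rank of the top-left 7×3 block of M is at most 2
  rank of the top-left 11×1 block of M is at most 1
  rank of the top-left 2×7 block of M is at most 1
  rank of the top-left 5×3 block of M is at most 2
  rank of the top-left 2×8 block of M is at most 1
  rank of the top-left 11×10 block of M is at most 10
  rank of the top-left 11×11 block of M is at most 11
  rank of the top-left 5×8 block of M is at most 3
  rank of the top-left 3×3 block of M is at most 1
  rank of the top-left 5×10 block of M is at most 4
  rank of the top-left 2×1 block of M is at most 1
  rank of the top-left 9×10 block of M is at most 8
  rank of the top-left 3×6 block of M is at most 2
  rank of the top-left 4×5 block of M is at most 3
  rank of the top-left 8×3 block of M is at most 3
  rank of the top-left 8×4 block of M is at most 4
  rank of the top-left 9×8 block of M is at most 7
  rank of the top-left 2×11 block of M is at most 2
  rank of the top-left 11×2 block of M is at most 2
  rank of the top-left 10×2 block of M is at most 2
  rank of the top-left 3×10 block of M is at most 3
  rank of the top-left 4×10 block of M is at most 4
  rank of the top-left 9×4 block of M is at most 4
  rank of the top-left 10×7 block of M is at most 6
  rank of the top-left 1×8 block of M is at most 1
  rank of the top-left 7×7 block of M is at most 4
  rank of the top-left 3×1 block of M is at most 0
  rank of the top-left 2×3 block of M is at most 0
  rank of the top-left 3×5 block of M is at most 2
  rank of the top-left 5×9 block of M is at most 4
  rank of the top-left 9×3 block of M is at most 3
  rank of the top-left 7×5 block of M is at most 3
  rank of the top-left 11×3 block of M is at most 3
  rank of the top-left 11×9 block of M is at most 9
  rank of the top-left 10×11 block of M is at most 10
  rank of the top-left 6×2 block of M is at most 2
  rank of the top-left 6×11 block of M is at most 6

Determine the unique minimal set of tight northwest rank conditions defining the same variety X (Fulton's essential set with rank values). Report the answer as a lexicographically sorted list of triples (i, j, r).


Computing R[i][j] = min implied NW-rank bound (n=11, 42 conditions):

  R[1]: 0 | 0 | 0 | 1 | 1 | 1 | 1 | 1 | 1 | 1 | 1
  R[2]: 0 | 0 | 0 | 1 | 1 | 1 | 1 | 1 | 2 | 2 | 2
  R[3]: 0 | 1 | 1 | 2 | 2 | 2 | 2 | 2 | 3 | 3 | 3
  R[4]: 1 | 2 | 2 | 3 | 3 | 3 | 3 | 3 | 4 | 4 | 4
  R[5]: 1 | 2 | 2 | 3 | 3 | 3 | 3 | 3 | 4 | 4 | 5
  R[6]: 1 | 2 | 2 | 3 | 3 | 4 | 4 | 4 | 5 | 5 | 6
  R[7]: 1 | 2 | 2 | 3 | 3 | 4 | 4 | 5 | 6 | 6 | 7
  R[8]: 1 | 2 | 3 | 4 | 4 | 5 | 5 | 6 | 7 | 7 | 8
  R[9]: 1 | 2 | 3 | 4 | 5 | 6 | 6 | 7 | 8 | 8 | 9
  R[10]: 1 | 2 | 3 | 4 | 5 | 6 | 6 | 7 | 8 | 9 | 10
  R[11]: 1 | 2 | 3 | 4 | 5 | 6 | 7 | 8 | 9 | 10 | 11

second differences of R give the permutation w = (4, 9, 2, 1, 11, 6, 8, 3, 5, 10, 7).

|D(w)|=23, |Ess(w)|=9:

[(2, 3, 0), (2, 8, 1), (3, 1, 0), (5, 8, 3), (5, 10, 4), (7, 3, 2), (7, 5, 3), (7, 7, 4), (10, 7, 6)]


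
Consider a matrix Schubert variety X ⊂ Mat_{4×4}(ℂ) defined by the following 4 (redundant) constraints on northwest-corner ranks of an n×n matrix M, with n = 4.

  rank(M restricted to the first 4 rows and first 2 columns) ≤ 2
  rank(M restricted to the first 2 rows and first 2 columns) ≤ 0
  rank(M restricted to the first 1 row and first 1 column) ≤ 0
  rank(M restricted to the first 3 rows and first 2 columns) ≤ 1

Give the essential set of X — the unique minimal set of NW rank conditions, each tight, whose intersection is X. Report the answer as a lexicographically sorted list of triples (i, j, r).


Computing R[i][j] = min implied NW-rank bound (n=4, 4 conditions):

  R[1]: 0 | 0 | 1 | 1
  R[2]: 0 | 0 | 1 | 2
  R[3]: 1 | 1 | 2 | 3
  R[4]: 1 | 2 | 3 | 4

the unique w with this rank table is (3, 4, 1, 2).

ℓ(w)=4; the 1 essential cell (i,j,r):

[(2, 2, 0)]


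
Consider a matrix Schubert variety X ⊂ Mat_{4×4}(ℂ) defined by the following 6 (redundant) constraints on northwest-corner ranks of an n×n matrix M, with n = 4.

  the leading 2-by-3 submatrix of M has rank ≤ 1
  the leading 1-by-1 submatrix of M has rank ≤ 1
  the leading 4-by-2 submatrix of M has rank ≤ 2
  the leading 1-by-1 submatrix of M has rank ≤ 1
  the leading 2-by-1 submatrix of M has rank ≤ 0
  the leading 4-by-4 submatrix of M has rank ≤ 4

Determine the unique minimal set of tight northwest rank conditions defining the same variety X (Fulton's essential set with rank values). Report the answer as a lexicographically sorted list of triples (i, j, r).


Rank table r_w(4×4) implied by the 6 constraints:

  0, 1, 1, 1
  0, 1, 1, 2
  1, 2, 2, 3
  1, 2, 3, 4

second differences of R give the permutation w = (2, 4, 1, 3).

Fulton essential set (2 of the 3 Rothe cells):

[(2, 1, 0), (2, 3, 1)]


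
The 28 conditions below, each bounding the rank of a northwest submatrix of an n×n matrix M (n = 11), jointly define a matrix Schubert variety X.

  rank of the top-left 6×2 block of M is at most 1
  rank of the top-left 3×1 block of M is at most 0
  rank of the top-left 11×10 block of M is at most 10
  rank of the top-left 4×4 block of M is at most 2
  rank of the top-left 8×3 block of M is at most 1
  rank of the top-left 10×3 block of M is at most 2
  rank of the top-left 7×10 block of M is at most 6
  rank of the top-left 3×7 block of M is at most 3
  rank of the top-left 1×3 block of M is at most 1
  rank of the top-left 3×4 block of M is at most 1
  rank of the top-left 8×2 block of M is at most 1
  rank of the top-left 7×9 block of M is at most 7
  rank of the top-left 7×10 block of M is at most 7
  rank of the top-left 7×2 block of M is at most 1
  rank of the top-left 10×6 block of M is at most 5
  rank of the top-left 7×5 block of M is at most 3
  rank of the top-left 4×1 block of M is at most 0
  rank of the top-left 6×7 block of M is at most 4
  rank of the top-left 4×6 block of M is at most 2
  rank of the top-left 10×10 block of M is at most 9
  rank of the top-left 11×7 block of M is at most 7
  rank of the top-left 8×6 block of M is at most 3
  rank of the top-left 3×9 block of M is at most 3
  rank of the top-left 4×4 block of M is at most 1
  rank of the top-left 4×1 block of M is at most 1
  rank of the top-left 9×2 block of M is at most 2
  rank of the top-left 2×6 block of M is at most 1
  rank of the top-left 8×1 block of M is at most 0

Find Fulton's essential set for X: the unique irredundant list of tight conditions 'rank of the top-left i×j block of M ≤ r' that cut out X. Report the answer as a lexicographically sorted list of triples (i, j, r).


Rank table r_w(11×11) implied by the 28 constraints:

  i=1: 0 | 1 | 1 | 1 | 1 | 1 | 1 | 1 | 1 | 1 | 1
  i=2: 0 | 1 | 1 | 1 | 1 | 1 | 2 | 2 | 2 | 2 | 2
  i=3: 0 | 1 | 1 | 1 | 2 | 2 | 3 | 3 | 3 | 3 | 3
  i=4: 0 | 1 | 1 | 1 | 2 | 2 | 3 | 4 | 4 | 4 | 4
  i=5: 0 | 1 | 1 | 2 | 3 | 3 | 4 | 5 | 5 | 5 | 5
  i=6: 0 | 1 | 1 | 2 | 3 | 3 | 4 | 5 | 6 | 6 | 6
  i=7: 0 | 1 | 1 | 2 | 3 | 3 | 4 | 5 | 6 | 6 | 7
  i=8: 0 | 1 | 1 | 2 | 3 | 3 | 4 | 5 | 6 | 7 | 8
  i=9: 1 | 2 | 2 | 3 | 4 | 4 | 5 | 6 | 7 | 8 | 9
  i=10: 1 | 2 | 2 | 3 | 4 | 5 | 6 | 7 | 8 | 9 | 10
  i=11: 1 | 2 | 3 | 4 | 5 | 6 | 7 | 8 | 9 | 10 | 11

giving w = (2, 7, 5, 8, 4, 9, 11, 10, 1, 6, 3) via Δ²R.

D(w) has 26 cells with 8 SE-corners; essential set:

[(2, 6, 1), (4, 4, 1), (4, 6, 2), (7, 10, 6), (8, 1, 0), (8, 3, 1), (8, 6, 3), (10, 3, 2)]


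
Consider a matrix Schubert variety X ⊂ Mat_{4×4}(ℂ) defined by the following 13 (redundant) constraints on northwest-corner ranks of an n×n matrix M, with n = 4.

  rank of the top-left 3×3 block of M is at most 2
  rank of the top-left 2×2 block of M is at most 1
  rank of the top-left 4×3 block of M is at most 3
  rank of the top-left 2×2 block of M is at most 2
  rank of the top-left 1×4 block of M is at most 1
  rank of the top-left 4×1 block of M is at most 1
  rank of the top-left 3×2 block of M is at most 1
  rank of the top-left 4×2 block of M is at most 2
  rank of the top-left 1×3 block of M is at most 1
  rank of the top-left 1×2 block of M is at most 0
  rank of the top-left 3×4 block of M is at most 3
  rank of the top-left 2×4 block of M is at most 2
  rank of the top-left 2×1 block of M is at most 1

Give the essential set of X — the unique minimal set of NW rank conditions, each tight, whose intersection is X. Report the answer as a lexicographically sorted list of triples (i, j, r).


The tightest implied rank at each (i,j), from the 13 conditions:

  row 1: 0, 0, 1, 1
  row 2: 1, 1, 2, 2
  row 3: 1, 1, 2, 3
  row 4: 1, 2, 3, 4

so w = (3, 1, 4, 2).

D(w) has 3 cells with 2 SE-corners; essential set:

[(1, 2, 0), (3, 2, 1)]


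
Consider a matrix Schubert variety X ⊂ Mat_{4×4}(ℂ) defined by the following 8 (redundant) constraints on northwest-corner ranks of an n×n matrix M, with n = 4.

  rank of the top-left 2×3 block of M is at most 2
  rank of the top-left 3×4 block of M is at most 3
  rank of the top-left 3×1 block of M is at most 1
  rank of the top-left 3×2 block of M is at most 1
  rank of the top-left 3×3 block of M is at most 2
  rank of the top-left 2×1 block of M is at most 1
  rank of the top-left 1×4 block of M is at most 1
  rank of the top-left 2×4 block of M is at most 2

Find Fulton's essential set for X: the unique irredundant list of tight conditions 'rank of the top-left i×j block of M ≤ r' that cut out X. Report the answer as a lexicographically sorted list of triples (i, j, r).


Propagating the 8 rank bounds to every northwest block:

  i=1: 1 | 1 | 1 | 1
  i=2: 1 | 1 | 2 | 2
  i=3: 1 | 1 | 2 | 3
  i=4: 1 | 2 | 3 | 4

so w = (1, 3, 4, 2).

Rothe diagram D(w) (2 cells), 1 SE-corner (essential condition):

[(3, 2, 1)]


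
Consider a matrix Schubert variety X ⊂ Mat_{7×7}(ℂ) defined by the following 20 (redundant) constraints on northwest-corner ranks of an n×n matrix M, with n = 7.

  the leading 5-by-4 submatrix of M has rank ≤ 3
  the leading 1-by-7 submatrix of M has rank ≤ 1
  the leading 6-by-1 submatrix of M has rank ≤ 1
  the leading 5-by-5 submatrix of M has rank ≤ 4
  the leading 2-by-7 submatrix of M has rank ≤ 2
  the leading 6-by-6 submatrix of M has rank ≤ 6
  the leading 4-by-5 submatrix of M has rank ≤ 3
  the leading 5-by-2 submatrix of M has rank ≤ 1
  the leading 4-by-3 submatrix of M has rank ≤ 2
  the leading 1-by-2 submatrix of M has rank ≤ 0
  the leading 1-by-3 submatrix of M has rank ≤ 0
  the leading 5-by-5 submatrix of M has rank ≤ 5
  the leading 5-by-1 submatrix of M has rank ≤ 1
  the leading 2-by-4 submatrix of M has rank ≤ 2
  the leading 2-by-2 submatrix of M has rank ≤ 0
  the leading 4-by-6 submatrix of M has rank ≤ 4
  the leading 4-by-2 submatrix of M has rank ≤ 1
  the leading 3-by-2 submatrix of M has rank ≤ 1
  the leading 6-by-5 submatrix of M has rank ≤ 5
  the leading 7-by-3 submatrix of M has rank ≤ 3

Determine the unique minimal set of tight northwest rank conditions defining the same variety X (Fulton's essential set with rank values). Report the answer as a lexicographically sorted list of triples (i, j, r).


Computing R[i][j] = min implied NW-rank bound (n=7, 20 conditions):

  R[1]: 0, 0, 0, 1, 1, 1, 1
  R[2]: 0, 0, 1, 2, 2, 2, 2
  R[3]: 1, 1, 2, 3, 3, 3, 3
  R[4]: 1, 1, 2, 3, 3, 4, 4
  R[5]: 1, 1, 2, 3, 4, 5, 5
  R[6]: 1, 2, 3, 4, 5, 6, 6
  R[7]: 1, 2, 3, 4, 5, 6, 7

the unique w with this rank table is (4, 3, 1, 6, 5, 2, 7).

|D(w)|=8, |Ess(w)|=4:

[(1, 3, 0), (2, 2, 0), (4, 5, 3), (5, 2, 1)]


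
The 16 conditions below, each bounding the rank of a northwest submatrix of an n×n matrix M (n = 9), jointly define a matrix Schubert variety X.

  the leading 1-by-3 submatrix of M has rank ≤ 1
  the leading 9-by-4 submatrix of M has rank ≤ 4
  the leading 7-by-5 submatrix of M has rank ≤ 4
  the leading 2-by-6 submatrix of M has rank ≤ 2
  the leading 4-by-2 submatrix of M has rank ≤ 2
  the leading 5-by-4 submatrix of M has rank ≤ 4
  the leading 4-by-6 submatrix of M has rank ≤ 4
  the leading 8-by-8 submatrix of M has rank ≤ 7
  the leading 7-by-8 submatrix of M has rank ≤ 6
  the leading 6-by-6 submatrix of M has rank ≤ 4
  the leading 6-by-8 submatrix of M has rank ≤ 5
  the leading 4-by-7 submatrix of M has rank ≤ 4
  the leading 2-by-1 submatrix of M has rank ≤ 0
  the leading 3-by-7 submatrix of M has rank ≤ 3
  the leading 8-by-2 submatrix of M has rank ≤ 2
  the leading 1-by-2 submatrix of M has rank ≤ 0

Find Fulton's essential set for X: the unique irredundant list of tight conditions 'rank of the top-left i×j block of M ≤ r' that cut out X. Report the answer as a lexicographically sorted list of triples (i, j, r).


Reconstructing r_w from the 16 given conditions:

  i=1: 0 | 0 | 1 | 1 | 1 | 1 | 1 | 1 | 1
  i=2: 0 | 1 | 2 | 2 | 2 | 2 | 2 | 2 | 2
  i=3: 1 | 2 | 3 | 3 | 3 | 3 | 3 | 3 | 3
  i=4: 1 | 2 | 3 | 4 | 4 | 4 | 4 | 4 | 4
  i=5: 1 | 2 | 3 | 4 | 4 | 4 | 5 | 5 | 5
  i=6: 1 | 2 | 3 | 4 | 4 | 4 | 5 | 5 | 6
  i=7: 1 | 2 | 3 | 4 | 4 | 5 | 6 | 6 | 7
  i=8: 1 | 2 | 3 | 4 | 5 | 6 | 7 | 7 | 8
  i=9: 1 | 2 | 3 | 4 | 5 | 6 | 7 | 8 | 9

hence w(1..9) = (3, 2, 1, 4, 7, 9, 6, 5, 8).

D(w) has 9 cells with 5 SE-corners; essential set:

[(1, 2, 0), (2, 1, 0), (6, 6, 4), (6, 8, 5), (7, 5, 4)]


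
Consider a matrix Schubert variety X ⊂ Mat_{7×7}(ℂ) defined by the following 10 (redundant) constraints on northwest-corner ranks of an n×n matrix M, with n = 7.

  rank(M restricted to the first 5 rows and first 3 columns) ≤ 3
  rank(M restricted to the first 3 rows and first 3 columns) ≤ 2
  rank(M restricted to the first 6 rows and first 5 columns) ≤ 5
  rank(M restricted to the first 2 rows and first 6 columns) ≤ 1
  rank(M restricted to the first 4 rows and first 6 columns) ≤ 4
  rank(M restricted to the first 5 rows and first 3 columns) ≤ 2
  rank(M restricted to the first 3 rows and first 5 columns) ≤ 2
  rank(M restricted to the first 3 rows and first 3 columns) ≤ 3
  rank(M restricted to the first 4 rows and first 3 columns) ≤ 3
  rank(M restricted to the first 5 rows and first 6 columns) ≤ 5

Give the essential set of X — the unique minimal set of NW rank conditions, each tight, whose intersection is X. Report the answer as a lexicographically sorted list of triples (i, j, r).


Computing R[i][j] = min implied NW-rank bound (n=7, 10 conditions):

  i=1: 1, 1, 1, 1, 1, 1, 1
  i=2: 1, 1, 1, 1, 1, 1, 2
  i=3: 1, 2, 2, 2, 2, 2, 3
  i=4: 1, 2, 2, 3, 3, 3, 4
  i=5: 1, 2, 2, 3, 4, 4, 5
  i=6: 1, 2, 3, 4, 5, 5, 6
  i=7: 1, 2, 3, 4, 5, 6, 7

so w = (1, 7, 2, 4, 5, 3, 6).

Rothe diagram D(w) (7 cells), 2 SE-corners (essential conditions):

[(2, 6, 1), (5, 3, 2)]


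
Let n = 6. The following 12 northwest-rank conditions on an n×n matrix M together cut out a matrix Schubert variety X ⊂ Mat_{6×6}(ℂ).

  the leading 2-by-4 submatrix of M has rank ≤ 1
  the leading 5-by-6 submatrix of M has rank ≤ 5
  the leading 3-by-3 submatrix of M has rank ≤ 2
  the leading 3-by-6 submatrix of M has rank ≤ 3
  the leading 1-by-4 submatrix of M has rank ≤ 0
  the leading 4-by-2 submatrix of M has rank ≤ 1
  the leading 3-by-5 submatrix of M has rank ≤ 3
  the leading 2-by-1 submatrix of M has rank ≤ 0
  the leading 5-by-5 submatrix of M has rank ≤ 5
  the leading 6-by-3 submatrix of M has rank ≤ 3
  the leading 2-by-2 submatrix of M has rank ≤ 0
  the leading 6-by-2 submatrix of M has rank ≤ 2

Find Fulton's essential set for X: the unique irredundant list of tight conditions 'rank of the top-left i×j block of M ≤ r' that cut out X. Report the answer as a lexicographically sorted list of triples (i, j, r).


Recovering R(i,j) via the rank-extension bound from the 12 conditions:

  R[1]: 0  0  0  0  1  1
  R[2]: 0  0  1  1  2  2
  R[3]: 1  1  2  2  3  3
  R[4]: 1  1  2  3  4  4
  R[5]: 1  2  3  4  5  5
  R[6]: 1  2  3  4  5  6

so w = (5, 3, 1, 4, 2, 6).

|D(w)|=7, |Ess(w)|=3:

[(1, 4, 0), (2, 2, 0), (4, 2, 1)]


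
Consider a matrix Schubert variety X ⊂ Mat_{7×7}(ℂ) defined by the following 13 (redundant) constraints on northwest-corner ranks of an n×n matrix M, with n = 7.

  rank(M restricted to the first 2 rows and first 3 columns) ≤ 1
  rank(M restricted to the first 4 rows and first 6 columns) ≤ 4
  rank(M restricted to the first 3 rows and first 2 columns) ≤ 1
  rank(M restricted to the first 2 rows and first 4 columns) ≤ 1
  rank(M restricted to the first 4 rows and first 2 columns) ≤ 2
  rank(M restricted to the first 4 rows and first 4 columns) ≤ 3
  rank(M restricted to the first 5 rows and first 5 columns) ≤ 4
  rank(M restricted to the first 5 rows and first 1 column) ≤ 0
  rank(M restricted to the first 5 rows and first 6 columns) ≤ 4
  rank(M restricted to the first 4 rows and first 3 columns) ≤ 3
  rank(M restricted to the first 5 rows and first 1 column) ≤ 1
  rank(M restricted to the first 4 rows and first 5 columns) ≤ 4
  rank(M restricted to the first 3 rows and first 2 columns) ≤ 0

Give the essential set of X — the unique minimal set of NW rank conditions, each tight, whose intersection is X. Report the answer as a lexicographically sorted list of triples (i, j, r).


Recovering R(i,j) via the rank-extension bound from the 13 conditions:

  0 0 1 1 1 1 1
  0 0 1 1 2 2 2
  0 0 1 2 3 3 3
  0 1 2 3 4 4 4
  0 1 2 3 4 4 5
  1 2 3 4 5 5 6
  1 2 3 4 5 6 7

hence w(1..7) = (3, 5, 4, 2, 7, 1, 6).

Fulton essential set (4 of the 10 Rothe cells):

[(2, 4, 1), (3, 2, 0), (5, 1, 0), (5, 6, 4)]


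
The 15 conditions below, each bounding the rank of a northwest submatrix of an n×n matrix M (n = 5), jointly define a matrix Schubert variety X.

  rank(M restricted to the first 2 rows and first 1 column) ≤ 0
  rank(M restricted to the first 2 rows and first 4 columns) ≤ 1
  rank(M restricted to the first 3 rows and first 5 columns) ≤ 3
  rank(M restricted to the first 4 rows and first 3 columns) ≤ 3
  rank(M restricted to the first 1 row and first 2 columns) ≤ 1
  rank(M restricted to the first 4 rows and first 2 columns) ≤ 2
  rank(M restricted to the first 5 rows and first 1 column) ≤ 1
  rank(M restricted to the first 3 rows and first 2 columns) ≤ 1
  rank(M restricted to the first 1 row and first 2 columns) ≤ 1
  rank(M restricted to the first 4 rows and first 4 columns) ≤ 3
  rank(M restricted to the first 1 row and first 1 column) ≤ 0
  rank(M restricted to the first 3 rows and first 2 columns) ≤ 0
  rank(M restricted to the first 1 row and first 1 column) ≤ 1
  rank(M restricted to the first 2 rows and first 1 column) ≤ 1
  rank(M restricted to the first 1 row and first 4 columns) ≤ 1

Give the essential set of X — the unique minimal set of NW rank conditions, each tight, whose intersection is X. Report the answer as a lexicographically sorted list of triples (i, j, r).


Recovering R(i,j) via the rank-extension bound from the 15 conditions:

  row 1: 0, 0, 1, 1, 1
  row 2: 0, 0, 1, 1, 2
  row 3: 0, 0, 1, 2, 3
  row 4: 1, 1, 2, 3, 4
  row 5: 1, 2, 3, 4, 5

reading off 1-entries of Δ²R: w = (3, 5, 4, 1, 2).

Rothe diagram D(w) (7 cells), 2 SE-corners (essential conditions):

[(2, 4, 1), (3, 2, 0)]
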